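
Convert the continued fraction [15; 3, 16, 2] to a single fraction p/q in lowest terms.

1548/101

Fold from the inside: start with 2/1.
  16 + 1/2 = 33/2
  3 + 2/33 = 101/33
  15 + 33/101 = 1548/101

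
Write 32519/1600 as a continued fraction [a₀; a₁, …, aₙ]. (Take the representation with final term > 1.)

[20; 3, 12, 14, 3]

32519 = 20×1600 + 519
1600 = 3×519 + 43
519 = 12×43 + 3
43 = 14×3 + 1
3 = 3×1 + 0  (stop)
So 32519/1600 = [20; 3, 12, 14, 3].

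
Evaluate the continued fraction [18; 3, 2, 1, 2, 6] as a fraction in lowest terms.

Using pₖ = aₖpₖ₋₁ + pₖ₋₂ and qₖ = aₖqₖ₋₁ + qₖ₋₂:
  k=0: a=18, p=18, q=1
  k=1: a=3, p=55, q=3
  k=2: a=2, p=128, q=7
  k=3: a=1, p=183, q=10
  k=4: a=2, p=494, q=27
  k=5: a=6, p=3147, q=172

3147/172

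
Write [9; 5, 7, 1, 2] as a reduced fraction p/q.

Fold from the inside: start with 2/1.
  1 + 1/2 = 3/2
  7 + 2/3 = 23/3
  5 + 3/23 = 118/23
  9 + 23/118 = 1085/118

1085/118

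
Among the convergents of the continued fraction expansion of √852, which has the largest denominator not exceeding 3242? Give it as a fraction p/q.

36749/1259

√852 = [29; 5, 3, 2, 4, 2, 3, 5, 58, …] (period length 8).
Convergents:
  p_0/q_0 = 29/1
  p_1/q_1 = 146/5
  p_2/q_2 = 467/16
  p_3/q_3 = 1080/37
  p_4/q_4 = 4787/164
  p_5/q_5 = 10654/365
  p_6/q_6 = 36749/1259
  p_7/q_7 = 194399/6660
q_6 = 1259 ≤ 3242 < 6660 = q_7, so the answer is 36749/1259.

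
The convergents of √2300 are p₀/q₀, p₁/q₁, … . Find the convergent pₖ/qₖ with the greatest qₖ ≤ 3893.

√2300 = [47; 1, 22, 1, 94, …] (period length 4).
Convergents:
  p_0/q_0 = 47/1
  p_1/q_1 = 48/1
  p_2/q_2 = 1103/23
  p_3/q_3 = 1151/24
  p_4/q_4 = 109297/2279
  p_5/q_5 = 110448/2303
  p_6/q_6 = 2539153/52945
q_5 = 2303 ≤ 3893 < 52945 = q_6, so the answer is 110448/2303.

110448/2303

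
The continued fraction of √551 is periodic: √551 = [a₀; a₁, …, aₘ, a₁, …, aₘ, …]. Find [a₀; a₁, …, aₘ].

[23; 2, 8, 1, 8, 2, 46]

a₀ = ⌊√551⌋ = 23.
With m₀=0, d₀=1 and mₖ₊₁ = dₖaₖ − mₖ, dₖ₊₁ = (n − mₖ₊₁²)/dₖ, aₖ₊₁ = ⌊(a₀+mₖ₊₁)/dₖ₊₁⌋:
  k=1: m=23, d=22, a=2
  k=2: m=21, d=5, a=8
  k=3: m=19, d=38, a=1
  k=4: m=19, d=5, a=8
  k=5: m=21, d=22, a=2
  k=6: m=23, d=1, a=46
d=1 and a=2a₀=46 at k=6, so the next step gives (m, d) = (23, 22) again — its k=1 value — and the period has length 6.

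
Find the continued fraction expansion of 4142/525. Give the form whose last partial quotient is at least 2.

[7; 1, 8, 19, 3]

4142 = 7×525 + 467
525 = 1×467 + 58
467 = 8×58 + 3
58 = 19×3 + 1
3 = 3×1 + 0  (stop)
So 4142/525 = [7; 1, 8, 19, 3].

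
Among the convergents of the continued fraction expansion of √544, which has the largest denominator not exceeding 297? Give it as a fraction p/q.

2449/105

√544 = [23; 3, 11, 3, 46, …] (period length 4).
Convergents:
  p_0/q_0 = 23/1
  p_1/q_1 = 70/3
  p_2/q_2 = 793/34
  p_3/q_3 = 2449/105
  p_4/q_4 = 113447/4864
q_3 = 105 ≤ 297 < 4864 = q_4, so the answer is 2449/105.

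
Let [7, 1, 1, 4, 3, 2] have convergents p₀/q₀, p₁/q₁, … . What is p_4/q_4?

Using pₖ = aₖpₖ₋₁ + pₖ₋₂, qₖ = aₖqₖ₋₁ + qₖ₋₂ (with p₋₁=1, p₋₂=0, q₋₁=0, q₋₂=1):
  k=0: a=7, p=7, q=1
  k=1: a=1, p=8, q=1
  k=2: a=1, p=15, q=2
  k=3: a=4, p=68, q=9
  k=4: a=3, p=219, q=29

219/29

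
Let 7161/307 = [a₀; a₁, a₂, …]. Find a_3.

7161 = 23·307 + 100   →  a_0 = 23
307 = 3·100 + 7   →  a_1 = 3
100 = 14·7 + 2   →  a_2 = 14
7 = 3·2 + 1   →  a_3 = 3

3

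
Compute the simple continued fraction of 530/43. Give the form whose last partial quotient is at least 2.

530 = 12·43 + 14
43 = 3·14 + 1
14 = 14·1 + 0  (stop)
So 530/43 = [12; 3, 14].

[12; 3, 14]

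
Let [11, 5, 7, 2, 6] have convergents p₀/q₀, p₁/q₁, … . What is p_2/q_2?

403/36

Using pₖ = aₖpₖ₋₁ + pₖ₋₂, qₖ = aₖqₖ₋₁ + qₖ₋₂ (with p₋₁=1, p₋₂=0, q₋₁=0, q₋₂=1):
  k=0: a=11, p=11, q=1
  k=1: a=5, p=56, q=5
  k=2: a=7, p=403, q=36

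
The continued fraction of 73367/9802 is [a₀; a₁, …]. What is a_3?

17

73367 = 7·9802 + 4753   →  a_0 = 7
9802 = 2·4753 + 296   →  a_1 = 2
4753 = 16·296 + 17   →  a_2 = 16
296 = 17·17 + 7   →  a_3 = 17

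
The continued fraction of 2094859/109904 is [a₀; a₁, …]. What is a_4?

14

2094859 = 19·109904 + 6683   →  a_0 = 19
109904 = 16·6683 + 2976   →  a_1 = 16
6683 = 2·2976 + 731   →  a_2 = 2
2976 = 4·731 + 52   →  a_3 = 4
731 = 14·52 + 3   →  a_4 = 14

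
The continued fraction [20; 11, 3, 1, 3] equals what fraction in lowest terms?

Fold from the inside: start with 3/1.
  1 + 1/3 = 4/3
  3 + 3/4 = 15/4
  11 + 4/15 = 169/15
  20 + 15/169 = 3395/169

3395/169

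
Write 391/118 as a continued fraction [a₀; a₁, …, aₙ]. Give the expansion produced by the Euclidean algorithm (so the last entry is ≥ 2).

[3; 3, 5, 3, 2]

391 = 3×118 + 37
118 = 3×37 + 7
37 = 5×7 + 2
7 = 3×2 + 1
2 = 2×1 + 0  (stop)
So 391/118 = [3; 3, 5, 3, 2].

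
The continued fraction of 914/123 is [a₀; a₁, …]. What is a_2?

914 = 7·123 + 53   →  a_0 = 7
123 = 2·53 + 17   →  a_1 = 2
53 = 3·17 + 2   →  a_2 = 3

3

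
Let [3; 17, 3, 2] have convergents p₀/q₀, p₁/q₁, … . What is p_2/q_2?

159/52

Using pₖ = aₖpₖ₋₁ + pₖ₋₂, qₖ = aₖqₖ₋₁ + qₖ₋₂ (with p₋₁=1, p₋₂=0, q₋₁=0, q₋₂=1):
  k=0: a=3, p=3, q=1
  k=1: a=17, p=52, q=17
  k=2: a=3, p=159, q=52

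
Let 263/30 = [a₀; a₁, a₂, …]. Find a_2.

3

263 = 8·30 + 23   →  a_0 = 8
30 = 1·23 + 7   →  a_1 = 1
23 = 3·7 + 2   →  a_2 = 3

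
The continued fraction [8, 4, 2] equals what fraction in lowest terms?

74/9

Fold from the inside: start with 2/1.
  4 + 1/2 = 9/2
  8 + 2/9 = 74/9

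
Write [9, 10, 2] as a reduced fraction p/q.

191/21

Fold from the inside: start with 2/1.
  10 + 1/2 = 21/2
  9 + 2/21 = 191/21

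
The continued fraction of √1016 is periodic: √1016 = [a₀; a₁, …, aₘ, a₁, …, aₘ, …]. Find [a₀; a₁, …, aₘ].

[31; 1, 6, 1, 62]

a₀ = ⌊√1016⌋ = 31.
With m₀=0, d₀=1 and mₖ₊₁ = dₖaₖ − mₖ, dₖ₊₁ = (n − mₖ₊₁²)/dₖ, aₖ₊₁ = ⌊(a₀+mₖ₊₁)/dₖ₊₁⌋:
  k=1: m=31, d=55, a=1
  k=2: m=24, d=8, a=6
  k=3: m=24, d=55, a=1
  k=4: m=31, d=1, a=62
d=1 and a=2a₀=62 at k=4, so the next step gives (m, d) = (31, 55) again — its k=1 value — and the period has length 4.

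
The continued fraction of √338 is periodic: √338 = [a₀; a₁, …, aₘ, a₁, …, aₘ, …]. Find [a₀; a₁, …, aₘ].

a₀ = ⌊√338⌋ = 18.

[18; 2, 1, 1, 2, 36]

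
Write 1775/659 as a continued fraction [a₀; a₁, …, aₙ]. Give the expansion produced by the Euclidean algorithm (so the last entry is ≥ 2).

1775 = 2·659 + 457
659 = 1·457 + 202
457 = 2·202 + 53
202 = 3·53 + 43
53 = 1·43 + 10
43 = 4·10 + 3
10 = 3·3 + 1
3 = 3·1 + 0  (stop)
So 1775/659 = [2; 1, 2, 3, 1, 4, 3, 3].

[2; 1, 2, 3, 1, 4, 3, 3]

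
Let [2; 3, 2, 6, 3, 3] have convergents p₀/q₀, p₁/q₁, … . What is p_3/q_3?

103/45

Using pₖ = aₖpₖ₋₁ + pₖ₋₂, qₖ = aₖqₖ₋₁ + qₖ₋₂ (with p₋₁=1, p₋₂=0, q₋₁=0, q₋₂=1):
  k=0: a=2, p=2, q=1
  k=1: a=3, p=7, q=3
  k=2: a=2, p=16, q=7
  k=3: a=6, p=103, q=45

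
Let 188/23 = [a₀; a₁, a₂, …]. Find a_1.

188 = 8·23 + 4   →  a_0 = 8
23 = 5·4 + 3   →  a_1 = 5

5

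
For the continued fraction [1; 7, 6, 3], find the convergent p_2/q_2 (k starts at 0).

Using pₖ = aₖpₖ₋₁ + pₖ₋₂, qₖ = aₖqₖ₋₁ + qₖ₋₂ (with p₋₁=1, p₋₂=0, q₋₁=0, q₋₂=1):
  k=0: a=1, p=1, q=1
  k=1: a=7, p=8, q=7
  k=2: a=6, p=49, q=43

49/43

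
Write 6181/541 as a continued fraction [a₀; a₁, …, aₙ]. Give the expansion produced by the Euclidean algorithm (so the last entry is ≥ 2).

[11; 2, 2, 1, 5, 4, 3]

6181 = 11*541 + 230
541 = 2*230 + 81
230 = 2*81 + 68
81 = 1*68 + 13
68 = 5*13 + 3
13 = 4*3 + 1
3 = 3*1 + 0  (stop)
So 6181/541 = [11; 2, 2, 1, 5, 4, 3].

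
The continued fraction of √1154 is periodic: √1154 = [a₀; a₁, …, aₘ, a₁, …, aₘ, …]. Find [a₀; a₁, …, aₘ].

a₀ = ⌊√1154⌋ = 33.
With m₀=0, d₀=1 and mₖ₊₁ = dₖaₖ − mₖ, dₖ₊₁ = (n − mₖ₊₁²)/dₖ, aₖ₊₁ = ⌊(a₀+mₖ₊₁)/dₖ₊₁⌋:
  k=1: m=33, d=65, a=1
  k=2: m=32, d=2, a=32
  k=3: m=32, d=65, a=1
  k=4: m=33, d=1, a=66
d=1 and a=2a₀=66 at k=4, so the next step gives (m, d) = (33, 65) again — its k=1 value — and the period has length 4.

[33; 1, 32, 1, 66]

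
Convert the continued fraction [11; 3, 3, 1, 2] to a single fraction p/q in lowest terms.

407/36

Using pₖ = aₖpₖ₋₁ + pₖ₋₂ and qₖ = aₖqₖ₋₁ + qₖ₋₂:
  k=0: a=11, p=11, q=1
  k=1: a=3, p=34, q=3
  k=2: a=3, p=113, q=10
  k=3: a=1, p=147, q=13
  k=4: a=2, p=407, q=36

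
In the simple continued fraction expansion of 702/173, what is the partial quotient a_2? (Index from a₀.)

702 = 4·173 + 10   →  a_0 = 4
173 = 17·10 + 3   →  a_1 = 17
10 = 3·3 + 1   →  a_2 = 3

3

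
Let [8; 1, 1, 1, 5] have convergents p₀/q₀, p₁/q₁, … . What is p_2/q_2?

Using pₖ = aₖpₖ₋₁ + pₖ₋₂, qₖ = aₖqₖ₋₁ + qₖ₋₂ (with p₋₁=1, p₋₂=0, q₋₁=0, q₋₂=1):
  k=0: a=8, p=8, q=1
  k=1: a=1, p=9, q=1
  k=2: a=1, p=17, q=2

17/2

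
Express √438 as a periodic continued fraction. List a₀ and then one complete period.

a₀ = ⌊√438⌋ = 20.
With m₀=0, d₀=1 and mₖ₊₁ = dₖaₖ − mₖ, dₖ₊₁ = (n − mₖ₊₁²)/dₖ, aₖ₊₁ = ⌊(a₀+mₖ₊₁)/dₖ₊₁⌋:
  k=1: m=20, d=38, a=1
  k=2: m=18, d=3, a=12
  k=3: m=18, d=38, a=1
  k=4: m=20, d=1, a=40
d=1 and a=2a₀=40 at k=4, so the next step gives (m, d) = (20, 38) again — its k=1 value — and the period has length 4.

[20; 1, 12, 1, 40]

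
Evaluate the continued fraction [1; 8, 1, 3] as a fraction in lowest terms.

Fold from the inside: start with 3/1.
  1 + 1/3 = 4/3
  8 + 3/4 = 35/4
  1 + 4/35 = 39/35

39/35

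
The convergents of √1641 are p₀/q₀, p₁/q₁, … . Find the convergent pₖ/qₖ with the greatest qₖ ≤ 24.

√1641 = [40; 1, 1, 26, 1, 1, 80, …] (period length 6).
Convergents:
  p_0/q_0 = 40/1
  p_1/q_1 = 41/1
  p_2/q_2 = 81/2
  p_3/q_3 = 2147/53
q_2 = 2 ≤ 24 < 53 = q_3, so the answer is 81/2.

81/2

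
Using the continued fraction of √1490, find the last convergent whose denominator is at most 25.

√1490 = [38; 1, 1, 1, 1, 76, …] (period length 5).
Convergents:
  p_0/q_0 = 38/1
  p_1/q_1 = 39/1
  p_2/q_2 = 77/2
  p_3/q_3 = 116/3
  p_4/q_4 = 193/5
  p_5/q_5 = 14784/383
q_4 = 5 ≤ 25 < 383 = q_5, so the answer is 193/5.

193/5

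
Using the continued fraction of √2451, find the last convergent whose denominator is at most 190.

√2451 = [49; 1, 1, 32, 1, 1, 98, …] (period length 6).
Convergents:
  p_0/q_0 = 49/1
  p_1/q_1 = 50/1
  p_2/q_2 = 99/2
  p_3/q_3 = 3218/65
  p_4/q_4 = 3317/67
  p_5/q_5 = 6535/132
  p_6/q_6 = 643747/13003
q_5 = 132 ≤ 190 < 13003 = q_6, so the answer is 6535/132.

6535/132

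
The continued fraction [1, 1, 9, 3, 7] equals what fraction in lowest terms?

Using pₖ = aₖpₖ₋₁ + pₖ₋₂ and qₖ = aₖqₖ₋₁ + qₖ₋₂:
  k=0: a=1, p=1, q=1
  k=1: a=1, p=2, q=1
  k=2: a=9, p=19, q=10
  k=3: a=3, p=59, q=31
  k=4: a=7, p=432, q=227

432/227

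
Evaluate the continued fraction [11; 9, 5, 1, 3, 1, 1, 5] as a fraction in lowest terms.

Fold from the inside: start with 5/1.
  1 + 1/5 = 6/5
  1 + 5/6 = 11/6
  3 + 6/11 = 39/11
  1 + 11/39 = 50/39
  5 + 39/50 = 289/50
  9 + 50/289 = 2651/289
  11 + 289/2651 = 29450/2651

29450/2651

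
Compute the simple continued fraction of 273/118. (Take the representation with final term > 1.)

273 = 2*118 + 37
118 = 3*37 + 7
37 = 5*7 + 2
7 = 3*2 + 1
2 = 2*1 + 0  (stop)
So 273/118 = [2; 3, 5, 3, 2].

[2; 3, 5, 3, 2]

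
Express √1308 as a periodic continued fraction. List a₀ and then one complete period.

a₀ = ⌊√1308⌋ = 36.
With m₀=0, d₀=1 and mₖ₊₁ = dₖaₖ − mₖ, dₖ₊₁ = (n − mₖ₊₁²)/dₖ, aₖ₊₁ = ⌊(a₀+mₖ₊₁)/dₖ₊₁⌋:
  k=1: m=36, d=12, a=6
  k=2: m=36, d=1, a=72
d=1 and a=2a₀=72 at k=2, so the next step gives (m, d) = (36, 12) again — its k=1 value — and the period has length 2.

[36; 6, 72]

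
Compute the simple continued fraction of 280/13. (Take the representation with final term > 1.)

[21; 1, 1, 6]

280 = 21×13 + 7
13 = 1×7 + 6
7 = 1×6 + 1
6 = 6×1 + 0  (stop)
So 280/13 = [21; 1, 1, 6].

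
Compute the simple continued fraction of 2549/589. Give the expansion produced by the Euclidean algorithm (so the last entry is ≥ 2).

2549 = 4×589 + 193
589 = 3×193 + 10
193 = 19×10 + 3
10 = 3×3 + 1
3 = 3×1 + 0  (stop)
So 2549/589 = [4; 3, 19, 3, 3].

[4; 3, 19, 3, 3]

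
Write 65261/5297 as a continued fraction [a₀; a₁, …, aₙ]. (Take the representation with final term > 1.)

[12; 3, 8, 4, 4, 1, 9]

65261 = 12*5297 + 1697
5297 = 3*1697 + 206
1697 = 8*206 + 49
206 = 4*49 + 10
49 = 4*10 + 9
10 = 1*9 + 1
9 = 9*1 + 0  (stop)
So 65261/5297 = [12; 3, 8, 4, 4, 1, 9].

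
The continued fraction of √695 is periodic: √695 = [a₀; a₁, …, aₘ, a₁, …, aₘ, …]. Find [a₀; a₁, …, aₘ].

a₀ = ⌊√695⌋ = 26.

[26; 2, 1, 3, 10, 3, 1, 2, 52]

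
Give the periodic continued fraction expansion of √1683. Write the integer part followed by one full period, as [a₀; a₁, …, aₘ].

[41; 41, 82]

a₀ = ⌊√1683⌋ = 41.
With m₀=0, d₀=1 and mₖ₊₁ = dₖaₖ − mₖ, dₖ₊₁ = (n − mₖ₊₁²)/dₖ, aₖ₊₁ = ⌊(a₀+mₖ₊₁)/dₖ₊₁⌋:
  k=1: m=41, d=2, a=41
  k=2: m=41, d=1, a=82
d=1 and a=2a₀=82 at k=2, so the next step gives (m, d) = (41, 2) again — its k=1 value — and the period has length 2.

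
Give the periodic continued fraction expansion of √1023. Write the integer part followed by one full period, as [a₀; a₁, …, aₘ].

a₀ = ⌊√1023⌋ = 31.
With m₀=0, d₀=1 and mₖ₊₁ = dₖaₖ − mₖ, dₖ₊₁ = (n − mₖ₊₁²)/dₖ, aₖ₊₁ = ⌊(a₀+mₖ₊₁)/dₖ₊₁⌋:
  k=1: m=31, d=62, a=1
  k=2: m=31, d=1, a=62
d=1 and a=2a₀=62 at k=2, so the next step gives (m, d) = (31, 62) again — its k=1 value — and the period has length 2.

[31; 1, 62]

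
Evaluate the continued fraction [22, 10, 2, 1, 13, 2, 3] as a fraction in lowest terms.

67638/3061

Using pₖ = aₖpₖ₋₁ + pₖ₋₂ and qₖ = aₖqₖ₋₁ + qₖ₋₂:
  k=0: a=22, p=22, q=1
  k=1: a=10, p=221, q=10
  k=2: a=2, p=464, q=21
  k=3: a=1, p=685, q=31
  k=4: a=13, p=9369, q=424
  k=5: a=2, p=19423, q=879
  k=6: a=3, p=67638, q=3061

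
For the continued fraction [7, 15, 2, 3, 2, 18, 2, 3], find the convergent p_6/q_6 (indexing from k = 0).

66091/9355

Using pₖ = aₖpₖ₋₁ + pₖ₋₂, qₖ = aₖqₖ₋₁ + qₖ₋₂ (with p₋₁=1, p₋₂=0, q₋₁=0, q₋₂=1):
  k=0: a=7, p=7, q=1
  k=1: a=15, p=106, q=15
  k=2: a=2, p=219, q=31
  k=3: a=3, p=763, q=108
  k=4: a=2, p=1745, q=247
  k=5: a=18, p=32173, q=4554
  k=6: a=2, p=66091, q=9355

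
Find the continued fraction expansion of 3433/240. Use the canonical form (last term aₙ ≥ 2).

[14; 3, 3, 2, 10]

3433 = 14*240 + 73
240 = 3*73 + 21
73 = 3*21 + 10
21 = 2*10 + 1
10 = 10*1 + 0  (stop)
So 3433/240 = [14; 3, 3, 2, 10].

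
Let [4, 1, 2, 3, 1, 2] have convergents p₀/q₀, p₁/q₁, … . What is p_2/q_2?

Using pₖ = aₖpₖ₋₁ + pₖ₋₂, qₖ = aₖqₖ₋₁ + qₖ₋₂ (with p₋₁=1, p₋₂=0, q₋₁=0, q₋₂=1):
  k=0: a=4, p=4, q=1
  k=1: a=1, p=5, q=1
  k=2: a=2, p=14, q=3

14/3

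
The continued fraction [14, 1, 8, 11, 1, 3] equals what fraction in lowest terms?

Fold from the inside: start with 3/1.
  1 + 1/3 = 4/3
  11 + 3/4 = 47/4
  8 + 4/47 = 380/47
  1 + 47/380 = 427/380
  14 + 380/427 = 6358/427

6358/427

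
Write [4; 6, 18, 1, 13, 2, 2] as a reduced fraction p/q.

Fold from the inside: start with 2/1.
  2 + 1/2 = 5/2
  13 + 2/5 = 67/5
  1 + 5/67 = 72/67
  18 + 67/72 = 1363/72
  6 + 72/1363 = 8250/1363
  4 + 1363/8250 = 34363/8250

34363/8250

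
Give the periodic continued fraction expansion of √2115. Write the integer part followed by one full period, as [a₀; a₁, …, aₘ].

[45; 1, 90]

a₀ = ⌊√2115⌋ = 45.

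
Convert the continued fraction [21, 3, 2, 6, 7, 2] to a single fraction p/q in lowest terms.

Using pₖ = aₖpₖ₋₁ + pₖ₋₂ and qₖ = aₖqₖ₋₁ + qₖ₋₂:
  k=0: a=21, p=21, q=1
  k=1: a=3, p=64, q=3
  k=2: a=2, p=149, q=7
  k=3: a=6, p=958, q=45
  k=4: a=7, p=6855, q=322
  k=5: a=2, p=14668, q=689

14668/689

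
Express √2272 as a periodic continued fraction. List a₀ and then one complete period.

[47; 1, 1, 1, 94]

a₀ = ⌊√2272⌋ = 47.
With m₀=0, d₀=1 and mₖ₊₁ = dₖaₖ − mₖ, dₖ₊₁ = (n − mₖ₊₁²)/dₖ, aₖ₊₁ = ⌊(a₀+mₖ₊₁)/dₖ₊₁⌋:
  k=1: m=47, d=63, a=1
  k=2: m=16, d=32, a=1
  k=3: m=16, d=63, a=1
  k=4: m=47, d=1, a=94
d=1 and a=2a₀=94 at k=4, so the next step gives (m, d) = (47, 63) again — its k=1 value — and the period has length 4.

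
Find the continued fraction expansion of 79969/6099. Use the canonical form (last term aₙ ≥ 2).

79969 = 13×6099 + 682
6099 = 8×682 + 643
682 = 1×643 + 39
643 = 16×39 + 19
39 = 2×19 + 1
19 = 19×1 + 0  (stop)
So 79969/6099 = [13; 8, 1, 16, 2, 19].

[13; 8, 1, 16, 2, 19]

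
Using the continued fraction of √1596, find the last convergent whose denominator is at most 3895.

√1596 = [39; 1, 18, 1, 78, …] (period length 4).
Convergents:
  p_0/q_0 = 39/1
  p_1/q_1 = 40/1
  p_2/q_2 = 759/19
  p_3/q_3 = 799/20
  p_4/q_4 = 63081/1579
  p_5/q_5 = 63880/1599
  p_6/q_6 = 1212921/30361
q_5 = 1599 ≤ 3895 < 30361 = q_6, so the answer is 63880/1599.

63880/1599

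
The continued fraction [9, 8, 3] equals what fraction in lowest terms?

Using pₖ = aₖpₖ₋₁ + pₖ₋₂ and qₖ = aₖqₖ₋₁ + qₖ₋₂:
  k=0: a=9, p=9, q=1
  k=1: a=8, p=73, q=8
  k=2: a=3, p=228, q=25

228/25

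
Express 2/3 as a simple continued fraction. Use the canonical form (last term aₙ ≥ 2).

2 = 0·3 + 2
3 = 1·2 + 1
2 = 2·1 + 0  (stop)
So 2/3 = [0; 1, 2].

[0; 1, 2]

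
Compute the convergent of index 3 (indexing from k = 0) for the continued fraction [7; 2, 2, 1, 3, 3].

52/7

Using pₖ = aₖpₖ₋₁ + pₖ₋₂, qₖ = aₖqₖ₋₁ + qₖ₋₂ (with p₋₁=1, p₋₂=0, q₋₁=0, q₋₂=1):
  k=0: a=7, p=7, q=1
  k=1: a=2, p=15, q=2
  k=2: a=2, p=37, q=5
  k=3: a=1, p=52, q=7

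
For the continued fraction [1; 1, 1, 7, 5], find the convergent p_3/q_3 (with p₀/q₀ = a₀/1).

Using pₖ = aₖpₖ₋₁ + pₖ₋₂, qₖ = aₖqₖ₋₁ + qₖ₋₂ (with p₋₁=1, p₋₂=0, q₋₁=0, q₋₂=1):
  k=0: a=1, p=1, q=1
  k=1: a=1, p=2, q=1
  k=2: a=1, p=3, q=2
  k=3: a=7, p=23, q=15

23/15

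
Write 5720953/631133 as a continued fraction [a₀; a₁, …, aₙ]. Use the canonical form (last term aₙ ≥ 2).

[9; 15, 2, 16, 1, 11, 16, 6]

5720953 = 9·631133 + 40756
631133 = 15·40756 + 19793
40756 = 2·19793 + 1170
19793 = 16·1170 + 1073
1170 = 1·1073 + 97
1073 = 11·97 + 6
97 = 16·6 + 1
6 = 6·1 + 0  (stop)
So 5720953/631133 = [9; 15, 2, 16, 1, 11, 16, 6].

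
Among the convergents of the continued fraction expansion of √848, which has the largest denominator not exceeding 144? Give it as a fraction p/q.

2417/83

√848 = [29; 8, 3, 3, 3, 8, 58, …] (period length 6).
Convergents:
  p_0/q_0 = 29/1
  p_1/q_1 = 233/8
  p_2/q_2 = 728/25
  p_3/q_3 = 2417/83
  p_4/q_4 = 7979/274
q_3 = 83 ≤ 144 < 274 = q_4, so the answer is 2417/83.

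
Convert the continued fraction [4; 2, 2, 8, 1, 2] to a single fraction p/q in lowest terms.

Fold from the inside: start with 2/1.
  1 + 1/2 = 3/2
  8 + 2/3 = 26/3
  2 + 3/26 = 55/26
  2 + 26/55 = 136/55
  4 + 55/136 = 599/136

599/136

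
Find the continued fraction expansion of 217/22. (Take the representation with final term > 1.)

217 = 9·22 + 19
22 = 1·19 + 3
19 = 6·3 + 1
3 = 3·1 + 0  (stop)
So 217/22 = [9; 1, 6, 3].

[9; 1, 6, 3]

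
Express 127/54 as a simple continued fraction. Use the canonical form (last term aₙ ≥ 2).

[2; 2, 1, 5, 3]

127 = 2×54 + 19
54 = 2×19 + 16
19 = 1×16 + 3
16 = 5×3 + 1
3 = 3×1 + 0  (stop)
So 127/54 = [2; 2, 1, 5, 3].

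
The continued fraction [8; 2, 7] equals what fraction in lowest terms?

127/15

Fold from the inside: start with 7/1.
  2 + 1/7 = 15/7
  8 + 7/15 = 127/15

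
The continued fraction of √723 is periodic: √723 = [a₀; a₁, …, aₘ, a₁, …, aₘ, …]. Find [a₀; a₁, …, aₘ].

[26; 1, 7, 1, 52]

a₀ = ⌊√723⌋ = 26.
With m₀=0, d₀=1 and mₖ₊₁ = dₖaₖ − mₖ, dₖ₊₁ = (n − mₖ₊₁²)/dₖ, aₖ₊₁ = ⌊(a₀+mₖ₊₁)/dₖ₊₁⌋:
  k=1: m=26, d=47, a=1
  k=2: m=21, d=6, a=7
  k=3: m=21, d=47, a=1
  k=4: m=26, d=1, a=52
d=1 and a=2a₀=52 at k=4, so the next step gives (m, d) = (26, 47) again — its k=1 value — and the period has length 4.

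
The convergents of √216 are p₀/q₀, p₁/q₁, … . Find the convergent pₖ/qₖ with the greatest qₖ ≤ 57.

485/33

√216 = [14; 1, 2, 3, 2, 1, 28, …] (period length 6).
Convergents:
  p_0/q_0 = 14/1
  p_1/q_1 = 15/1
  p_2/q_2 = 44/3
  p_3/q_3 = 147/10
  p_4/q_4 = 338/23
  p_5/q_5 = 485/33
  p_6/q_6 = 13918/947
q_5 = 33 ≤ 57 < 947 = q_6, so the answer is 485/33.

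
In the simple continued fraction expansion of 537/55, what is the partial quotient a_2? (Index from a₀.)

3

537 = 9·55 + 42   →  a_0 = 9
55 = 1·42 + 13   →  a_1 = 1
42 = 3·13 + 3   →  a_2 = 3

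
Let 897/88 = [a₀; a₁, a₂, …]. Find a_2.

897 = 10·88 + 17   →  a_0 = 10
88 = 5·17 + 3   →  a_1 = 5
17 = 5·3 + 2   →  a_2 = 5

5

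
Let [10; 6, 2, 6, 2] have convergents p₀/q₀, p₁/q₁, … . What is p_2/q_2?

132/13

Using pₖ = aₖpₖ₋₁ + pₖ₋₂, qₖ = aₖqₖ₋₁ + qₖ₋₂ (with p₋₁=1, p₋₂=0, q₋₁=0, q₋₂=1):
  k=0: a=10, p=10, q=1
  k=1: a=6, p=61, q=6
  k=2: a=2, p=132, q=13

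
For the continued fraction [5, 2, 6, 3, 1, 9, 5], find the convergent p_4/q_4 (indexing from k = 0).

295/54

Using pₖ = aₖpₖ₋₁ + pₖ₋₂, qₖ = aₖqₖ₋₁ + qₖ₋₂ (with p₋₁=1, p₋₂=0, q₋₁=0, q₋₂=1):
  k=0: a=5, p=5, q=1
  k=1: a=2, p=11, q=2
  k=2: a=6, p=71, q=13
  k=3: a=3, p=224, q=41
  k=4: a=1, p=295, q=54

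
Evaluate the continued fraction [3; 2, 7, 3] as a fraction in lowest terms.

163/47

Fold from the inside: start with 3/1.
  7 + 1/3 = 22/3
  2 + 3/22 = 47/22
  3 + 22/47 = 163/47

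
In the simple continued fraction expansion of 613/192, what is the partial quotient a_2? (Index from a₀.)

613 = 3·192 + 37   →  a_0 = 3
192 = 5·37 + 7   →  a_1 = 5
37 = 5·7 + 2   →  a_2 = 5

5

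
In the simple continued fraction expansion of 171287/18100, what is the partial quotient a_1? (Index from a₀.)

2

171287 = 9·18100 + 8387   →  a_0 = 9
18100 = 2·8387 + 1326   →  a_1 = 2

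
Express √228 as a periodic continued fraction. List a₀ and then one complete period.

a₀ = ⌊√228⌋ = 15.
With m₀=0, d₀=1 and mₖ₊₁ = dₖaₖ − mₖ, dₖ₊₁ = (n − mₖ₊₁²)/dₖ, aₖ₊₁ = ⌊(a₀+mₖ₊₁)/dₖ₊₁⌋:
  k=1: m=15, d=3, a=10
  k=2: m=15, d=1, a=30
d=1 and a=2a₀=30 at k=2, so the next step gives (m, d) = (15, 3) again — its k=1 value — and the period has length 2.

[15; 10, 30]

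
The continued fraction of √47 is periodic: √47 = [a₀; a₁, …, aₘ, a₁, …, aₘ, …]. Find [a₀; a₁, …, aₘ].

[6; 1, 5, 1, 12]

a₀ = ⌊√47⌋ = 6.
With m₀=0, d₀=1 and mₖ₊₁ = dₖaₖ − mₖ, dₖ₊₁ = (n − mₖ₊₁²)/dₖ, aₖ₊₁ = ⌊(a₀+mₖ₊₁)/dₖ₊₁⌋:
  k=1: m=6, d=11, a=1
  k=2: m=5, d=2, a=5
  k=3: m=5, d=11, a=1
  k=4: m=6, d=1, a=12
d=1 and a=2a₀=12 at k=4, so the next step gives (m, d) = (6, 11) again — its k=1 value — and the period has length 4.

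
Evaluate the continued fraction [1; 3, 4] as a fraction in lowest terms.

Using pₖ = aₖpₖ₋₁ + pₖ₋₂ and qₖ = aₖqₖ₋₁ + qₖ₋₂:
  k=0: a=1, p=1, q=1
  k=1: a=3, p=4, q=3
  k=2: a=4, p=17, q=13

17/13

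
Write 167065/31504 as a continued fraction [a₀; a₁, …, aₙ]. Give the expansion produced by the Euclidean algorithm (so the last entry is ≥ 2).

167065 = 5*31504 + 9545
31504 = 3*9545 + 2869
9545 = 3*2869 + 938
2869 = 3*938 + 55
938 = 17*55 + 3
55 = 18*3 + 1
3 = 3*1 + 0  (stop)
So 167065/31504 = [5; 3, 3, 3, 17, 18, 3].

[5; 3, 3, 3, 17, 18, 3]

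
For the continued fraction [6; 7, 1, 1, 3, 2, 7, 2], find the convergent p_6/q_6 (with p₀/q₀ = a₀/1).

Using pₖ = aₖpₖ₋₁ + pₖ₋₂, qₖ = aₖqₖ₋₁ + qₖ₋₂ (with p₋₁=1, p₋₂=0, q₋₁=0, q₋₂=1):
  k=0: a=6, p=6, q=1
  k=1: a=7, p=43, q=7
  k=2: a=1, p=49, q=8
  k=3: a=1, p=92, q=15
  k=4: a=3, p=325, q=53
  k=5: a=2, p=742, q=121
  k=6: a=7, p=5519, q=900

5519/900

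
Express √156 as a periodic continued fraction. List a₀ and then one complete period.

[12; 2, 24]

a₀ = ⌊√156⌋ = 12.
With m₀=0, d₀=1 and mₖ₊₁ = dₖaₖ − mₖ, dₖ₊₁ = (n − mₖ₊₁²)/dₖ, aₖ₊₁ = ⌊(a₀+mₖ₊₁)/dₖ₊₁⌋:
  k=1: m=12, d=12, a=2
  k=2: m=12, d=1, a=24
d=1 and a=2a₀=24 at k=2, so the next step gives (m, d) = (12, 12) again — its k=1 value — and the period has length 2.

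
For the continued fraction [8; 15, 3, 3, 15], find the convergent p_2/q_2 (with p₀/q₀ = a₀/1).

Using pₖ = aₖpₖ₋₁ + pₖ₋₂, qₖ = aₖqₖ₋₁ + qₖ₋₂ (with p₋₁=1, p₋₂=0, q₋₁=0, q₋₂=1):
  k=0: a=8, p=8, q=1
  k=1: a=15, p=121, q=15
  k=2: a=3, p=371, q=46

371/46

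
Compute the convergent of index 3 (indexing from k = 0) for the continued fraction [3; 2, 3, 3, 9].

79/23

Using pₖ = aₖpₖ₋₁ + pₖ₋₂, qₖ = aₖqₖ₋₁ + qₖ₋₂ (with p₋₁=1, p₋₂=0, q₋₁=0, q₋₂=1):
  k=0: a=3, p=3, q=1
  k=1: a=2, p=7, q=2
  k=2: a=3, p=24, q=7
  k=3: a=3, p=79, q=23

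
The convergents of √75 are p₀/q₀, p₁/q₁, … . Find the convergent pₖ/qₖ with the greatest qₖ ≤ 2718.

√75 = [8; 1, 1, 1, 16, …] (period length 4).
Convergents:
  p_0/q_0 = 8/1
  p_1/q_1 = 9/1
  p_2/q_2 = 17/2
  p_3/q_3 = 26/3
  p_4/q_4 = 433/50
  p_5/q_5 = 459/53
  p_6/q_6 = 892/103
  p_7/q_7 = 1351/156
  p_8/q_8 = 22508/2599
  p_9/q_9 = 23859/2755
q_8 = 2599 ≤ 2718 < 2755 = q_9, so the answer is 22508/2599.

22508/2599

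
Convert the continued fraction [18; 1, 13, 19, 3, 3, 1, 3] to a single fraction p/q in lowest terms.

251621/13293

Fold from the inside: start with 3/1.
  1 + 1/3 = 4/3
  3 + 3/4 = 15/4
  3 + 4/15 = 49/15
  19 + 15/49 = 946/49
  13 + 49/946 = 12347/946
  1 + 946/12347 = 13293/12347
  18 + 12347/13293 = 251621/13293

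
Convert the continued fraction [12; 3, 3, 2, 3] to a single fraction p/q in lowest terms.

Fold from the inside: start with 3/1.
  2 + 1/3 = 7/3
  3 + 3/7 = 24/7
  3 + 7/24 = 79/24
  12 + 24/79 = 972/79

972/79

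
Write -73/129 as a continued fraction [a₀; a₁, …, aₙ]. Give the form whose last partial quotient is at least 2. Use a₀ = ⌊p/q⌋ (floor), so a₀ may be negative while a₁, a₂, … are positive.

-73 = -1*129 + 56
129 = 2*56 + 17
56 = 3*17 + 5
17 = 3*5 + 2
5 = 2*2 + 1
2 = 2*1 + 0  (stop)
So -73/129 = [-1; 2, 3, 3, 2, 2].

[-1; 2, 3, 3, 2, 2]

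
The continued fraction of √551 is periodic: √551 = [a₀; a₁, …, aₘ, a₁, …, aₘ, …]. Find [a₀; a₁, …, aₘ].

a₀ = ⌊√551⌋ = 23.
With m₀=0, d₀=1 and mₖ₊₁ = dₖaₖ − mₖ, dₖ₊₁ = (n − mₖ₊₁²)/dₖ, aₖ₊₁ = ⌊(a₀+mₖ₊₁)/dₖ₊₁⌋:
  k=1: m=23, d=22, a=2
  k=2: m=21, d=5, a=8
  k=3: m=19, d=38, a=1
  k=4: m=19, d=5, a=8
  k=5: m=21, d=22, a=2
  k=6: m=23, d=1, a=46
d=1 and a=2a₀=46 at k=6, so the next step gives (m, d) = (23, 22) again — its k=1 value — and the period has length 6.

[23; 2, 8, 1, 8, 2, 46]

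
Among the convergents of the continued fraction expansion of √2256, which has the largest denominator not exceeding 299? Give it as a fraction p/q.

8977/189

√2256 = [47; 2, 94, …] (period length 2).
Convergents:
  p_0/q_0 = 47/1
  p_1/q_1 = 95/2
  p_2/q_2 = 8977/189
  p_3/q_3 = 18049/380
q_2 = 189 ≤ 299 < 380 = q_3, so the answer is 8977/189.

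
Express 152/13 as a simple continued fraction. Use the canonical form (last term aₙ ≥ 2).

152 = 11*13 + 9
13 = 1*9 + 4
9 = 2*4 + 1
4 = 4*1 + 0  (stop)
So 152/13 = [11; 1, 2, 4].

[11; 1, 2, 4]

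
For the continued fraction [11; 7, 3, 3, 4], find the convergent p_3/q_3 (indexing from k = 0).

813/73

Using pₖ = aₖpₖ₋₁ + pₖ₋₂, qₖ = aₖqₖ₋₁ + qₖ₋₂ (with p₋₁=1, p₋₂=0, q₋₁=0, q₋₂=1):
  k=0: a=11, p=11, q=1
  k=1: a=7, p=78, q=7
  k=2: a=3, p=245, q=22
  k=3: a=3, p=813, q=73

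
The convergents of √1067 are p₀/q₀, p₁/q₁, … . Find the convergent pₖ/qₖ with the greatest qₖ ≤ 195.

√1067 = [32; 1, 1, 1, 64, …] (period length 4).
Convergents:
  p_0/q_0 = 32/1
  p_1/q_1 = 33/1
  p_2/q_2 = 65/2
  p_3/q_3 = 98/3
  p_4/q_4 = 6337/194
  p_5/q_5 = 6435/197
q_4 = 194 ≤ 195 < 197 = q_5, so the answer is 6337/194.

6337/194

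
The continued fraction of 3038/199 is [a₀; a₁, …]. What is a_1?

3038 = 15·199 + 53   →  a_0 = 15
199 = 3·53 + 40   →  a_1 = 3

3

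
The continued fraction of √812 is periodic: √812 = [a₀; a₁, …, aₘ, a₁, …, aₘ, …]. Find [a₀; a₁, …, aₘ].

a₀ = ⌊√812⌋ = 28.
With m₀=0, d₀=1 and mₖ₊₁ = dₖaₖ − mₖ, dₖ₊₁ = (n − mₖ₊₁²)/dₖ, aₖ₊₁ = ⌊(a₀+mₖ₊₁)/dₖ₊₁⌋:
  k=1: m=28, d=28, a=2
  k=2: m=28, d=1, a=56
d=1 and a=2a₀=56 at k=2, so the next step gives (m, d) = (28, 28) again — its k=1 value — and the period has length 2.

[28; 2, 56]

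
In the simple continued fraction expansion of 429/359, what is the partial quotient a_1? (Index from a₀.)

429 = 1·359 + 70   →  a_0 = 1
359 = 5·70 + 9   →  a_1 = 5

5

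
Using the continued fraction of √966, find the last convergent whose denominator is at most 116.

1927/62

√966 = [31; 12, 2, 2, 2, 12, 62, …] (period length 6).
Convergents:
  p_0/q_0 = 31/1
  p_1/q_1 = 373/12
  p_2/q_2 = 777/25
  p_3/q_3 = 1927/62
  p_4/q_4 = 4631/149
q_3 = 62 ≤ 116 < 149 = q_4, so the answer is 1927/62.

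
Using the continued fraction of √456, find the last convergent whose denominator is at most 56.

√456 = [21; 2, 1, 4, 1, 2, 42, …] (period length 6).
Convergents:
  p_0/q_0 = 21/1
  p_1/q_1 = 43/2
  p_2/q_2 = 64/3
  p_3/q_3 = 299/14
  p_4/q_4 = 363/17
  p_5/q_5 = 1025/48
  p_6/q_6 = 43413/2033
q_5 = 48 ≤ 56 < 2033 = q_6, so the answer is 1025/48.

1025/48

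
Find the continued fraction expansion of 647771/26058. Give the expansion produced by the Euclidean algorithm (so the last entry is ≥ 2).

[24; 1, 6, 12, 16, 19]

647771 = 24×26058 + 22379
26058 = 1×22379 + 3679
22379 = 6×3679 + 305
3679 = 12×305 + 19
305 = 16×19 + 1
19 = 19×1 + 0  (stop)
So 647771/26058 = [24; 1, 6, 12, 16, 19].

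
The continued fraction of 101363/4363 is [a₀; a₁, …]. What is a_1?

4

101363 = 23·4363 + 1014   →  a_0 = 23
4363 = 4·1014 + 307   →  a_1 = 4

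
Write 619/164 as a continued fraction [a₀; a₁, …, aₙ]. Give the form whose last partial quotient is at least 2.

619 = 3·164 + 127
164 = 1·127 + 37
127 = 3·37 + 16
37 = 2·16 + 5
16 = 3·5 + 1
5 = 5·1 + 0  (stop)
So 619/164 = [3; 1, 3, 2, 3, 5].

[3; 1, 3, 2, 3, 5]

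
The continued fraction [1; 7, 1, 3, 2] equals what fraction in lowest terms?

79/70

Using pₖ = aₖpₖ₋₁ + pₖ₋₂ and qₖ = aₖqₖ₋₁ + qₖ₋₂:
  k=0: a=1, p=1, q=1
  k=1: a=7, p=8, q=7
  k=2: a=1, p=9, q=8
  k=3: a=3, p=35, q=31
  k=4: a=2, p=79, q=70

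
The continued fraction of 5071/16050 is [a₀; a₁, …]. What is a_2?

5071 = 0·16050 + 5071   →  a_0 = 0
16050 = 3·5071 + 837   →  a_1 = 3
5071 = 6·837 + 49   →  a_2 = 6

6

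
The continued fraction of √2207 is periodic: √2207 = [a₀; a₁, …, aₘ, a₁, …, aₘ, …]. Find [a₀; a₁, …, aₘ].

a₀ = ⌊√2207⌋ = 46.
With m₀=0, d₀=1 and mₖ₊₁ = dₖaₖ − mₖ, dₖ₊₁ = (n − mₖ₊₁²)/dₖ, aₖ₊₁ = ⌊(a₀+mₖ₊₁)/dₖ₊₁⌋:
  k=1: m=46, d=91, a=1
  k=2: m=45, d=2, a=45
  k=3: m=45, d=91, a=1
  k=4: m=46, d=1, a=92
d=1 and a=2a₀=92 at k=4, so the next step gives (m, d) = (46, 91) again — its k=1 value — and the period has length 4.

[46; 1, 45, 1, 92]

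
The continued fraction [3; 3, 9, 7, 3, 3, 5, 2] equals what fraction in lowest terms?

Fold from the inside: start with 2/1.
  5 + 1/2 = 11/2
  3 + 2/11 = 35/11
  3 + 11/35 = 116/35
  7 + 35/116 = 847/116
  9 + 116/847 = 7739/847
  3 + 847/7739 = 24064/7739
  3 + 7739/24064 = 79931/24064

79931/24064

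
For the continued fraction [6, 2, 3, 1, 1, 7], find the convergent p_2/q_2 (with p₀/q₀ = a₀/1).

45/7

Using pₖ = aₖpₖ₋₁ + pₖ₋₂, qₖ = aₖqₖ₋₁ + qₖ₋₂ (with p₋₁=1, p₋₂=0, q₋₁=0, q₋₂=1):
  k=0: a=6, p=6, q=1
  k=1: a=2, p=13, q=2
  k=2: a=3, p=45, q=7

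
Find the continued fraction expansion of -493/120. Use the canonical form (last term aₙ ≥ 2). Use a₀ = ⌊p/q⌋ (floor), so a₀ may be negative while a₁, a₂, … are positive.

-493 = -5×120 + 107
120 = 1×107 + 13
107 = 8×13 + 3
13 = 4×3 + 1
3 = 3×1 + 0  (stop)
So -493/120 = [-5; 1, 8, 4, 3].

[-5; 1, 8, 4, 3]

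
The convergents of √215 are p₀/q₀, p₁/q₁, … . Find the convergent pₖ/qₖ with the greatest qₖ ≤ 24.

√215 = [14; 1, 1, 1, 28, …] (period length 4).
Convergents:
  p_0/q_0 = 14/1
  p_1/q_1 = 15/1
  p_2/q_2 = 29/2
  p_3/q_3 = 44/3
  p_4/q_4 = 1261/86
q_3 = 3 ≤ 24 < 86 = q_4, so the answer is 44/3.

44/3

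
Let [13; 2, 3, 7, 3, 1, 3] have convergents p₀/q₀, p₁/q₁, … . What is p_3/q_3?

685/51

Using pₖ = aₖpₖ₋₁ + pₖ₋₂, qₖ = aₖqₖ₋₁ + qₖ₋₂ (with p₋₁=1, p₋₂=0, q₋₁=0, q₋₂=1):
  k=0: a=13, p=13, q=1
  k=1: a=2, p=27, q=2
  k=2: a=3, p=94, q=7
  k=3: a=7, p=685, q=51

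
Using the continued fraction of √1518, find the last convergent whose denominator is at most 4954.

78975/2027

√1518 = [38; 1, 24, 1, 76, …] (period length 4).
Convergents:
  p_0/q_0 = 38/1
  p_1/q_1 = 39/1
  p_2/q_2 = 974/25
  p_3/q_3 = 1013/26
  p_4/q_4 = 77962/2001
  p_5/q_5 = 78975/2027
  p_6/q_6 = 1973362/50649
q_5 = 2027 ≤ 4954 < 50649 = q_6, so the answer is 78975/2027.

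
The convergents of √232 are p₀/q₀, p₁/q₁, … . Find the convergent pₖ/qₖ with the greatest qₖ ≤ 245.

1447/95

√232 = [15; 4, 3, 7, 3, 4, 30, …] (period length 6).
Convergents:
  p_0/q_0 = 15/1
  p_1/q_1 = 61/4
  p_2/q_2 = 198/13
  p_3/q_3 = 1447/95
  p_4/q_4 = 4539/298
q_3 = 95 ≤ 245 < 298 = q_4, so the answer is 1447/95.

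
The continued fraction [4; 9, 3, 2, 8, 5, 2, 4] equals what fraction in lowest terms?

Fold from the inside: start with 4/1.
  2 + 1/4 = 9/4
  5 + 4/9 = 49/9
  8 + 9/49 = 401/49
  2 + 49/401 = 851/401
  3 + 401/851 = 2954/851
  9 + 851/2954 = 27437/2954
  4 + 2954/27437 = 112702/27437

112702/27437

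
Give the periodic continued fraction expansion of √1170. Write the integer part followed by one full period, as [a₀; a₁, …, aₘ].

[34; 4, 1, 6, 1, 4, 68]

a₀ = ⌊√1170⌋ = 34.
With m₀=0, d₀=1 and mₖ₊₁ = dₖaₖ − mₖ, dₖ₊₁ = (n − mₖ₊₁²)/dₖ, aₖ₊₁ = ⌊(a₀+mₖ₊₁)/dₖ₊₁⌋:
  k=1: m=34, d=14, a=4
  k=2: m=22, d=49, a=1
  k=3: m=27, d=9, a=6
  k=4: m=27, d=49, a=1
  k=5: m=22, d=14, a=4
  k=6: m=34, d=1, a=68
d=1 and a=2a₀=68 at k=6, so the next step gives (m, d) = (34, 14) again — its k=1 value — and the period has length 6.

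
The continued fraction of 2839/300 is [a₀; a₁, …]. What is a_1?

2839 = 9·300 + 139   →  a_0 = 9
300 = 2·139 + 22   →  a_1 = 2

2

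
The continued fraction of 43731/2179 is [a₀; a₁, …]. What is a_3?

43731 = 20·2179 + 151   →  a_0 = 20
2179 = 14·151 + 65   →  a_1 = 14
151 = 2·65 + 21   →  a_2 = 2
65 = 3·21 + 2   →  a_3 = 3

3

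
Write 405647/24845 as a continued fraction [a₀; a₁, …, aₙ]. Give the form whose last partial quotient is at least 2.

[16; 3, 17, 1, 1, 16, 14]

405647 = 16·24845 + 8127
24845 = 3·8127 + 464
8127 = 17·464 + 239
464 = 1·239 + 225
239 = 1·225 + 14
225 = 16·14 + 1
14 = 14·1 + 0  (stop)
So 405647/24845 = [16; 3, 17, 1, 1, 16, 14].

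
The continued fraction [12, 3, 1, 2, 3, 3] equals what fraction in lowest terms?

Using pₖ = aₖpₖ₋₁ + pₖ₋₂ and qₖ = aₖqₖ₋₁ + qₖ₋₂:
  k=0: a=12, p=12, q=1
  k=1: a=3, p=37, q=3
  k=2: a=1, p=49, q=4
  k=3: a=2, p=135, q=11
  k=4: a=3, p=454, q=37
  k=5: a=3, p=1497, q=122

1497/122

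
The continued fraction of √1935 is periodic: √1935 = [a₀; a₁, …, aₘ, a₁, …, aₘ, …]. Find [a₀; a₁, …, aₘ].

a₀ = ⌊√1935⌋ = 43.

[43; 1, 86]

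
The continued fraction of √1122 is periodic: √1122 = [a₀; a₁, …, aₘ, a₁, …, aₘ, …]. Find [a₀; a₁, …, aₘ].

[33; 2, 66]

a₀ = ⌊√1122⌋ = 33.
With m₀=0, d₀=1 and mₖ₊₁ = dₖaₖ − mₖ, dₖ₊₁ = (n − mₖ₊₁²)/dₖ, aₖ₊₁ = ⌊(a₀+mₖ₊₁)/dₖ₊₁⌋:
  k=1: m=33, d=33, a=2
  k=2: m=33, d=1, a=66
d=1 and a=2a₀=66 at k=2, so the next step gives (m, d) = (33, 33) again — its k=1 value — and the period has length 2.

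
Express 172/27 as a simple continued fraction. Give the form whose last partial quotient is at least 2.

[6; 2, 1, 2, 3]

172 = 6×27 + 10
27 = 2×10 + 7
10 = 1×7 + 3
7 = 2×3 + 1
3 = 3×1 + 0  (stop)
So 172/27 = [6; 2, 1, 2, 3].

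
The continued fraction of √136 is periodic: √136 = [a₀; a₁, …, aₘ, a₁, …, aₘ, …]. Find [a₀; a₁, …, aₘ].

a₀ = ⌊√136⌋ = 11.
With m₀=0, d₀=1 and mₖ₊₁ = dₖaₖ − mₖ, dₖ₊₁ = (n − mₖ₊₁²)/dₖ, aₖ₊₁ = ⌊(a₀+mₖ₊₁)/dₖ₊₁⌋:
  k=1: m=11, d=15, a=1
  k=2: m=4, d=8, a=1
  k=3: m=4, d=15, a=1
  k=4: m=11, d=1, a=22
d=1 and a=2a₀=22 at k=4, so the next step gives (m, d) = (11, 15) again — its k=1 value — and the period has length 4.

[11; 1, 1, 1, 22]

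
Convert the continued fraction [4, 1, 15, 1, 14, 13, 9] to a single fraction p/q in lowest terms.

Using pₖ = aₖpₖ₋₁ + pₖ₋₂ and qₖ = aₖqₖ₋₁ + qₖ₋₂:
  k=0: a=4, p=4, q=1
  k=1: a=1, p=5, q=1
  k=2: a=15, p=79, q=16
  k=3: a=1, p=84, q=17
  k=4: a=14, p=1255, q=254
  k=5: a=13, p=16399, q=3319
  k=6: a=9, p=148846, q=30125

148846/30125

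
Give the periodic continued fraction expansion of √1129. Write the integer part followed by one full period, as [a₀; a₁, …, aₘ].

a₀ = ⌊√1129⌋ = 33.
With m₀=0, d₀=1 and mₖ₊₁ = dₖaₖ − mₖ, dₖ₊₁ = (n − mₖ₊₁²)/dₖ, aₖ₊₁ = ⌊(a₀+mₖ₊₁)/dₖ₊₁⌋:
  k=1: m=33, d=40, a=1
  k=2: m=7, d=27, a=1
  k=3: m=20, d=27, a=1
  k=4: m=7, d=40, a=1
  k=5: m=33, d=1, a=66
d=1 and a=2a₀=66 at k=5, so the next step gives (m, d) = (33, 40) again — its k=1 value — and the period has length 5.

[33; 1, 1, 1, 1, 66]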